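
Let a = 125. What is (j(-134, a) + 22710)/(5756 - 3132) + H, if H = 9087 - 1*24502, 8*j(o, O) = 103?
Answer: -323409897/20992 ≈ -15406.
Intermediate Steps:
j(o, O) = 103/8 (j(o, O) = (⅛)*103 = 103/8)
H = -15415 (H = 9087 - 24502 = -15415)
(j(-134, a) + 22710)/(5756 - 3132) + H = (103/8 + 22710)/(5756 - 3132) - 15415 = (181783/8)/2624 - 15415 = (181783/8)*(1/2624) - 15415 = 181783/20992 - 15415 = -323409897/20992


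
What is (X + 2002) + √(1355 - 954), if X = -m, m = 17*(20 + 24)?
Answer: 1254 + √401 ≈ 1274.0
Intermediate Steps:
m = 748 (m = 17*44 = 748)
X = -748 (X = -1*748 = -748)
(X + 2002) + √(1355 - 954) = (-748 + 2002) + √(1355 - 954) = 1254 + √401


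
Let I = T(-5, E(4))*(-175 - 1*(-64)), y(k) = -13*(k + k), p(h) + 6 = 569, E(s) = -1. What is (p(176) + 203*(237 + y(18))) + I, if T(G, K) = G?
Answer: -45775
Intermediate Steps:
p(h) = 563 (p(h) = -6 + 569 = 563)
y(k) = -26*k
I = 555 (I = -5*(-175 - 1*(-64)) = -5*(-175 + 64) = -5*(-111) = 555)
(p(176) + 203*(237 + y(18))) + I = (563 + 203*(237 - 26*18)) + 555 = (563 + 203*(237 - 468)) + 555 = (563 + 203*(-231)) + 555 = (563 - 46893) + 555 = -46330 + 555 = -45775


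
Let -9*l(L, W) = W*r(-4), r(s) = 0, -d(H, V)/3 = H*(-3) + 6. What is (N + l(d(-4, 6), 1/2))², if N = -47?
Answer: 2209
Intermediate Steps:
d(H, V) = -18 + 9*H (d(H, V) = -3*(H*(-3) + 6) = -3*(-3*H + 6) = -3*(6 - 3*H) = -18 + 9*H)
l(L, W) = 0 (l(L, W) = -W*0/9 = -⅑*0 = 0)
(N + l(d(-4, 6), 1/2))² = (-47 + 0)² = (-47)² = 2209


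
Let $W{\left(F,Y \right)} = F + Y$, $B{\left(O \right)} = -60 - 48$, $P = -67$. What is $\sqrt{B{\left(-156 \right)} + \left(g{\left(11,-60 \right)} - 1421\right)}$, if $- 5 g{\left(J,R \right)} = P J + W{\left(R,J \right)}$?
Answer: $\frac{19 i \sqrt{95}}{5} \approx 37.038 i$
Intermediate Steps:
$B{\left(O \right)} = -108$
$g{\left(J,R \right)} = - \frac{R}{5} + \frac{66 J}{5}$ ($g{\left(J,R \right)} = - \frac{- 67 J + \left(R + J\right)}{5} = - \frac{- 67 J + \left(J + R\right)}{5} = - \frac{R - 66 J}{5} = - \frac{R}{5} + \frac{66 J}{5}$)
$\sqrt{B{\left(-156 \right)} + \left(g{\left(11,-60 \right)} - 1421\right)} = \sqrt{-108 + \left(\left(\left(- \frac{1}{5}\right) \left(-60\right) + \frac{66}{5} \cdot 11\right) - 1421\right)} = \sqrt{-108 + \left(\left(12 + \frac{726}{5}\right) - 1421\right)} = \sqrt{-108 + \left(\frac{786}{5} - 1421\right)} = \sqrt{-108 - \frac{6319}{5}} = \sqrt{- \frac{6859}{5}} = \frac{19 i \sqrt{95}}{5}$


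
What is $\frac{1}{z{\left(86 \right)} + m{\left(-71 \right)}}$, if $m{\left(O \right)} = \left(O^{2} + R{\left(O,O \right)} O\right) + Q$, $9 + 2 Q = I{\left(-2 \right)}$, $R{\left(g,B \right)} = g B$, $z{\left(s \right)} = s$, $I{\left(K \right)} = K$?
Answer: $- \frac{2}{705579} \approx -2.8346 \cdot 10^{-6}$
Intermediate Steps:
$R{\left(g,B \right)} = B g$
$Q = - \frac{11}{2}$ ($Q = - \frac{9}{2} + \frac{1}{2} \left(-2\right) = - \frac{9}{2} - 1 = - \frac{11}{2} \approx -5.5$)
$m{\left(O \right)} = - \frac{11}{2} + O^{2} + O^{3}$ ($m{\left(O \right)} = \left(O^{2} + O O O\right) - \frac{11}{2} = \left(O^{2} + O^{2} O\right) - \frac{11}{2} = \left(O^{2} + O^{3}\right) - \frac{11}{2} = - \frac{11}{2} + O^{2} + O^{3}$)
$\frac{1}{z{\left(86 \right)} + m{\left(-71 \right)}} = \frac{1}{86 + \left(- \frac{11}{2} + \left(-71\right)^{2} + \left(-71\right)^{3}\right)} = \frac{1}{86 - \frac{705751}{2}} = \frac{1}{- \frac{705579}{2}} = - \frac{2}{705579}$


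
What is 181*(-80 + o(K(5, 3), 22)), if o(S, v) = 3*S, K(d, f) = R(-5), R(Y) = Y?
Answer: -17195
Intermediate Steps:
K(d, f) = -5
181*(-80 + o(K(5, 3), 22)) = 181*(-80 + 3*(-5)) = 181*(-80 - 15) = 181*(-95) = -17195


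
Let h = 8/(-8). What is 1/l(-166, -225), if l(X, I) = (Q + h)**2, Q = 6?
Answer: 1/25 ≈ 0.040000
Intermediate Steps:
h = -1 (h = 8*(-1/8) = -1)
l(X, I) = 25 (l(X, I) = (6 - 1)**2 = 5**2 = 25)
1/l(-166, -225) = 1/25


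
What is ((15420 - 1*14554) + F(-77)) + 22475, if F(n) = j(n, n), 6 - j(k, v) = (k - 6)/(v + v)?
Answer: 3595355/154 ≈ 23346.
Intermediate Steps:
j(k, v) = 6 - (-6 + k)/(2*v) (j(k, v) = 6 - (k - 6)/(v + v) = 6 - (-6 + k)/(2*v))
F(n) = (6 + 11*n)/(2*n) (F(n) = (6 - n + 12*n)/(2*n) = (6 + 11*n)/(2*n))
((15420 - 1*14554) + F(-77)) + 22475 = ((15420 - 1*14554) + (11/2 + 3/(-77))) + 22475 = ((15420 - 14554) + (11/2 + 3*(-1/77))) + 22475 = (866 + (11/2 - 3/77)) + 22475 = (866 + 841/154) + 22475 = 134205/154 + 22475 = 3595355/154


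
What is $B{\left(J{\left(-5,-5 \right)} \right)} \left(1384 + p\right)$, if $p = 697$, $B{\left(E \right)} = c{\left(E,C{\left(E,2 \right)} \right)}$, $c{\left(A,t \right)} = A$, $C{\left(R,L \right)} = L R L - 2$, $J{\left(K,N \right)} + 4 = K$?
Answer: $-18729$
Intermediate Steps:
$J{\left(K,N \right)} = -4 + K$
$C{\left(R,L \right)} = -2 + R L^{2}$ ($C{\left(R,L \right)} = R L^{2} - 2 = -2 + R L^{2}$)
$B{\left(E \right)} = E$
$B{\left(J{\left(-5,-5 \right)} \right)} \left(1384 + p\right) = \left(-4 - 5\right) \left(1384 + 697\right) = \left(-9\right) 2081 = -18729$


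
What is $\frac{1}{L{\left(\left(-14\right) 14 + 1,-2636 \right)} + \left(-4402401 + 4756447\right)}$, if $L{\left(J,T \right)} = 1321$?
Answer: $\frac{1}{355367} \approx 2.814 \cdot 10^{-6}$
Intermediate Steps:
$\frac{1}{L{\left(\left(-14\right) 14 + 1,-2636 \right)} + \left(-4402401 + 4756447\right)} = \frac{1}{1321 + \left(-4402401 + 4756447\right)} = \frac{1}{1321 + 354046} = \frac{1}{355367}$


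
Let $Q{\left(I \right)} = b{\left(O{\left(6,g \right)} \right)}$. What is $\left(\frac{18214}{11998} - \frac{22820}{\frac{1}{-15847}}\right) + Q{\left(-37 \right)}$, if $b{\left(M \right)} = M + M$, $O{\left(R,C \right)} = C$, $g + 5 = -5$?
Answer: $\frac{309915642941}{857} \approx 3.6163 \cdot 10^{8}$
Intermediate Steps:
$g = -10$ ($g = -5 - 5 = -10$)
$b{\left(M \right)} = 2 M$
$Q{\left(I \right)} = -20$ ($Q{\left(I \right)} = 2 \left(-10\right) = -20$)
$\left(\frac{18214}{11998} - \frac{22820}{\frac{1}{-15847}}\right) + Q{\left(-37 \right)} = \left(\frac{18214}{11998} - \frac{22820}{\frac{1}{-15847}}\right) - 20 = \left(18214 \cdot \frac{1}{11998} - \frac{22820}{- \frac{1}{15847}}\right) - 20 = \left(\frac{1301}{857} - -361628540\right) - 20 = \left(\frac{1301}{857} + 361628540\right) - 20 = \frac{309915660081}{857} - 20 = \frac{309915642941}{857}$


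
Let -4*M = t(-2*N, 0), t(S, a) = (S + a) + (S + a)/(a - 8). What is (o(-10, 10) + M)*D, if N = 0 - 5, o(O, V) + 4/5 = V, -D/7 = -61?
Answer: 239547/80 ≈ 2994.3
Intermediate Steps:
D = 427 (D = -7*(-61) = 427)
o(O, V) = -⅘ + V
N = -5
t(S, a) = S + a + (S + a)/(-8 + a) (t(S, a) = (S + a) + (S + a)/(-8 + a) = S + a + (S + a)/(-8 + a))
M = -35/16 (M = -(0² - (-14)*(-5) - 7*0 - 2*(-5)*0)/(4*(-8 + 0)) = -(0 - 7*10 + 0 + 10*0)/(4*(-8)) = -(-1)*(0 - 70 + 0 + 0)/32 = -(-1)*(-70)/32 = -¼*35/4 = -35/16 ≈ -2.1875)
(o(-10, 10) + M)*D = ((-⅘ + 10) - 35/16)*427 = (46/5 - 35/16)*427 = (561/80)*427 = 239547/80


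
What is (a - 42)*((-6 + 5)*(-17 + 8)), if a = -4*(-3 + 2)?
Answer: -342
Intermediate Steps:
a = 4 (a = -4*(-1) = 4)
(a - 42)*((-6 + 5)*(-17 + 8)) = (4 - 42)*((-6 + 5)*(-17 + 8)) = -(-38)*(-9) = -38*9 = -342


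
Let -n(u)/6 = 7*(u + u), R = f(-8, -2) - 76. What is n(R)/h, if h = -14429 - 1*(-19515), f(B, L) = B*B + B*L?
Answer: -168/2543 ≈ -0.066064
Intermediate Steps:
f(B, L) = B² + B*L
R = 4 (R = -8*(-8 - 2) - 76 = -8*(-10) - 76 = 80 - 76 = 4)
n(u) = -84*u (n(u) = -42*(u + u) = -42*2*u = -84*u)
h = 5086 (h = -14429 + 19515 = 5086)
n(R)/h = -84*4/5086 = -336*1/5086 = -168/2543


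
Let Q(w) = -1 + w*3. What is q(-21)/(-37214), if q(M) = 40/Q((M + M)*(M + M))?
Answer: -20/98449637 ≈ -2.0315e-7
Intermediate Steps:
Q(w) = -1 + 3*w
q(M) = 40/(-1 + 12*M**2) (q(M) = 40/(-1 + 3*((M + M)*(M + M))) = 40/(-1 + 3*((2*M)*(2*M))) = 40/(-1 + 3*(4*M**2)) = 40/(-1 + 12*M**2))
q(-21)/(-37214) = (40/(-1 + 12*(-21)**2))/(-37214) = (40/(-1 + 12*441))*(-1/37214) = (40/(-1 + 5292))*(-1/37214) = (40/5291)*(-1/37214) = -20/98449637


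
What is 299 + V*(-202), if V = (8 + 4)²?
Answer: -28789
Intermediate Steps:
V = 144 (V = 12² = 144)
299 + V*(-202) = 299 + 144*(-202) = 299 - 29088 = -28789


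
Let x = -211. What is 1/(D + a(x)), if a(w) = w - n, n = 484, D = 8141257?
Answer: 1/8140562 ≈ 1.2284e-7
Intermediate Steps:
a(w) = -484 + w (a(w) = w - 1*484 = w - 484 = -484 + w)
1/(D + a(x)) = 1/(8141257 + (-484 - 211)) = 1/(8141257 - 695) = 1/8140562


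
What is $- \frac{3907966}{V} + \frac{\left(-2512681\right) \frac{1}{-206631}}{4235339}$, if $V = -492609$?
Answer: $\frac{1140022266532775941}{143702638520656527} \approx 7.9332$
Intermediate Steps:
$- \frac{3907966}{V} + \frac{\left(-2512681\right) \frac{1}{-206631}}{4235339} = - \frac{3907966}{-492609} + \frac{\left(-2512681\right) \frac{1}{-206631}}{4235339} = \left(-3907966\right) \left(- \frac{1}{492609}\right) + \left(-2512681\right) \left(- \frac{1}{206631}\right) \frac{1}{4235339} = \frac{3907966}{492609} + \frac{2512681}{206631} \cdot \frac{1}{4235339} = \frac{3907966}{492609} + \frac{2512681}{875152332909} = \frac{1140022266532775941}{143702638520656527}$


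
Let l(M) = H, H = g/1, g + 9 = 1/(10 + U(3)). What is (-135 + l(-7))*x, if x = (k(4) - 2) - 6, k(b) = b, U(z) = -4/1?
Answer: 1726/3 ≈ 575.33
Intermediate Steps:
U(z) = -4 (U(z) = -4*1 = -4)
g = -53/6 (g = -9 + 1/(10 - 4) = -9 + 1/6 = -9 + ⅙ = -53/6 ≈ -8.8333)
H = -53/6 (H = -53/6/1 = -53/6*1 = -53/6 ≈ -8.8333)
l(M) = -53/6
x = -4 (x = (4 - 2) - 6 = 2 - 6 = -4)
(-135 + l(-7))*x = (-135 - 53/6)*(-4) = -863/6*(-4) = 1726/3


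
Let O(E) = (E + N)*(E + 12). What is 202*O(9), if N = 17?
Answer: 110292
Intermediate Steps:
O(E) = (12 + E)*(17 + E) (O(E) = (E + 17)*(E + 12) = (17 + E)*(12 + E) = (12 + E)*(17 + E))
202*O(9) = 202*(204 + 9² + 29*9) = 202*(204 + 81 + 261) = 202*546 = 110292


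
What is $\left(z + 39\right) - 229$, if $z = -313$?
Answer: $-503$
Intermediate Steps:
$\left(z + 39\right) - 229 = \left(-313 + 39\right) - 229 = -274 - 229 = -503$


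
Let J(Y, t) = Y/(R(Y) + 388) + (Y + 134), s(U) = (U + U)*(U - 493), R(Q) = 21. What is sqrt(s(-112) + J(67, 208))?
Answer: 2*sqrt(5675893001)/409 ≈ 368.40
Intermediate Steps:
s(U) = 2*U*(-493 + U) (s(U) = (2*U)*(-493 + U) = 2*U*(-493 + U))
J(Y, t) = 134 + 410*Y/409 (J(Y, t) = Y/(21 + 388) + (Y + 134) = Y/409 + (134 + Y) = 134 + 410*Y/409)
sqrt(s(-112) + J(67, 208)) = sqrt(2*(-112)*(-493 - 112) + (134 + (410/409)*67)) = sqrt(2*(-112)*(-605) + (134 + 27470/409)) = sqrt(135520 + 82276/409) = sqrt(55509956/409) = 2*sqrt(5675893001)/409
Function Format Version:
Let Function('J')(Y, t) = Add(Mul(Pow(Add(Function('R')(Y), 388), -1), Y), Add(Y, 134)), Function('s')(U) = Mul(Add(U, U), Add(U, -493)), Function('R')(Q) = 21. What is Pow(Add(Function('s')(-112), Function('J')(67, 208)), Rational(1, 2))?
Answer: Mul(Rational(2, 409), Pow(5675893001, Rational(1, 2))) ≈ 368.40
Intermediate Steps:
Function('s')(U) = Mul(2, U, Add(-493, U)) (Function('s')(U) = Mul(Mul(2, U), Add(-493, U)) = Mul(2, U, Add(-493, U)))
Function('J')(Y, t) = Add(134, Mul(Rational(410, 409), Y)) (Function('J')(Y, t) = Add(Mul(Pow(Add(21, 388), -1), Y), Add(Y, 134)) = Add(Mul(Pow(409, -1), Y), Add(134, Y)) = Add(Mul(Rational(1, 409), Y), Add(134, Y)) = Add(134, Mul(Rational(410, 409), Y)))
Pow(Add(Function('s')(-112), Function('J')(67, 208)), Rational(1, 2)) = Pow(Add(Mul(2, -112, Add(-493, -112)), Add(134, Mul(Rational(410, 409), 67))), Rational(1, 2)) = Pow(Add(Mul(2, -112, -605), Add(134, Rational(27470, 409))), Rational(1, 2)) = Pow(Add(135520, Rational(82276, 409)), Rational(1, 2)) = Pow(Rational(55509956, 409), Rational(1, 2)) = Mul(Rational(2, 409), Pow(5675893001, Rational(1, 2)))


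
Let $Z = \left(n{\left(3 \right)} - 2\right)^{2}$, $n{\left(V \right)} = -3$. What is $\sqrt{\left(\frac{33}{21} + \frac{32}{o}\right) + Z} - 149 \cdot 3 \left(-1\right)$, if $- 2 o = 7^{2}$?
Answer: $447 + \frac{\sqrt{1238}}{7} \approx 452.03$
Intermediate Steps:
$o = - \frac{49}{2}$ ($o = - \frac{7^{2}}{2} = \left(- \frac{1}{2}\right) 49 = - \frac{49}{2} \approx -24.5$)
$Z = 25$ ($Z = \left(-3 - 2\right)^{2} = \left(-5\right)^{2} = 25$)
$\sqrt{\left(\frac{33}{21} + \frac{32}{o}\right) + Z} - 149 \cdot 3 \left(-1\right) = \sqrt{\left(\frac{33}{21} + \frac{32}{- \frac{49}{2}}\right) + 25} - 149 \cdot 3 \left(-1\right) = \sqrt{\left(33 \cdot \frac{1}{21} + 32 \left(- \frac{2}{49}\right)\right) + 25} - -447 = \sqrt{\left(\frac{11}{7} - \frac{64}{49}\right) + 25} + 447 = \sqrt{\frac{13}{49} + 25} + 447 = \sqrt{\frac{1238}{49}} + 447 = \frac{\sqrt{1238}}{7} + 447 = 447 + \frac{\sqrt{1238}}{7}$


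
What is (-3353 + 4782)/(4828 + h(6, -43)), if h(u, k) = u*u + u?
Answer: 1429/4870 ≈ 0.29343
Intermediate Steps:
h(u, k) = u + u² (h(u, k) = u² + u = u + u²)
(-3353 + 4782)/(4828 + h(6, -43)) = (-3353 + 4782)/(4828 + 6*(1 + 6)) = 1429/(4828 + 6*7) = 1429/(4828 + 42) = 1429/4870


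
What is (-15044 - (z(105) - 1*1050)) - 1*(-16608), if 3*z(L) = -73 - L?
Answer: 8020/3 ≈ 2673.3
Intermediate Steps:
z(L) = -73/3 - L/3 (z(L) = (-73 - L)/3 = -73/3 - L/3)
(-15044 - (z(105) - 1*1050)) - 1*(-16608) = (-15044 - ((-73/3 - ⅓*105) - 1*1050)) - 1*(-16608) = (-15044 - ((-73/3 - 35) - 1050)) + 16608 = (-15044 - (-178/3 - 1050)) + 16608 = (-15044 - 1*(-3328/3)) + 16608 = (-15044 + 3328/3) + 16608 = -41804/3 + 16608 = 8020/3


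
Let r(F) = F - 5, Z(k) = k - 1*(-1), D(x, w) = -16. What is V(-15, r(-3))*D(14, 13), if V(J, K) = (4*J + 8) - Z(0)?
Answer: 848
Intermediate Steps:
Z(k) = 1 + k (Z(k) = k + 1 = 1 + k)
r(F) = -5 + F
V(J, K) = 7 + 4*J (V(J, K) = (4*J + 8) - (1 + 0) = (8 + 4*J) - 1*1 = (8 + 4*J) - 1 = 7 + 4*J)
V(-15, r(-3))*D(14, 13) = (7 + 4*(-15))*(-16) = (7 - 60)*(-16) = -53*(-16) = 848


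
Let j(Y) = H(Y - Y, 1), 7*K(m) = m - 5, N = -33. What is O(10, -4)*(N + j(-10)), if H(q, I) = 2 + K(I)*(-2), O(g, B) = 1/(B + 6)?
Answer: -209/14 ≈ -14.929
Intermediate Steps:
O(g, B) = 1/(6 + B)
K(m) = -5/7 + m/7 (K(m) = (m - 5)/7 = (-5 + m)/7 = -5/7 + m/7)
H(q, I) = 24/7 - 2*I/7 (H(q, I) = 2 + (-5/7 + I/7)*(-2) = 2 + (10/7 - 2*I/7) = 24/7 - 2*I/7)
j(Y) = 22/7 (j(Y) = 24/7 - 2/7*1 = 24/7 - 2/7 = 22/7)
O(10, -4)*(N + j(-10)) = (-33 + 22/7)/(6 - 4) = -209/7/2 = (1/2)*(-209/7) = -209/14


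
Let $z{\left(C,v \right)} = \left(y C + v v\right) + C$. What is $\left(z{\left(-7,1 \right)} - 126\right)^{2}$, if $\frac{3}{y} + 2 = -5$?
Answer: $16641$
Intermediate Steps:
$y = - \frac{3}{7}$ ($y = \frac{3}{-2 - 5} = \frac{3}{-7} = 3 \left(- \frac{1}{7}\right) = - \frac{3}{7} \approx -0.42857$)
$z{\left(C,v \right)} = v^{2} + \frac{4 C}{7}$ ($z{\left(C,v \right)} = \left(- \frac{3 C}{7} + v v\right) + C = \left(- \frac{3 C}{7} + v^{2}\right) + C = \left(v^{2} - \frac{3 C}{7}\right) + C = v^{2} + \frac{4 C}{7}$)
$\left(z{\left(-7,1 \right)} - 126\right)^{2} = \left(\left(1^{2} + \frac{4}{7} \left(-7\right)\right) - 126\right)^{2} = \left(\left(1 - 4\right) - 126\right)^{2} = \left(-3 - 126\right)^{2} = \left(-129\right)^{2} = 16641$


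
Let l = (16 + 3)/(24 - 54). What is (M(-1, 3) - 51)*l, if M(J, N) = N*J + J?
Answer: 209/6 ≈ 34.833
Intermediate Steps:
l = -19/30 (l = 19/(-30) = 19*(-1/30) = -19/30 ≈ -0.63333)
M(J, N) = J + J*N (M(J, N) = J*N + J = J + J*N)
(M(-1, 3) - 51)*l = (-(1 + 3) - 51)*(-19/30) = (-1*4 - 51)*(-19/30) = (-4 - 51)*(-19/30) = -55*(-19/30) = 209/6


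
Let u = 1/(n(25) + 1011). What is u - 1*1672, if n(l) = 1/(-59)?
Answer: -99731397/59648 ≈ -1672.0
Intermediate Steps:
n(l) = -1/59
u = 59/59648 (u = 1/(-1/59 + 1011) = 1/(59648/59) = 59/59648 ≈ 0.00098914)
u - 1*1672 = 59/59648 - 1*1672 = 59/59648 - 1672 = -99731397/59648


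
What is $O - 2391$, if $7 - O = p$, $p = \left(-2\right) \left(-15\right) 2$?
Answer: $-2444$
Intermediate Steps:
$p = 60$ ($p = 30 \cdot 2 = 60$)
$O = -53$ ($O = 7 - 60 = -53$)
$O - 2391 = -53 - 2391 = -2444$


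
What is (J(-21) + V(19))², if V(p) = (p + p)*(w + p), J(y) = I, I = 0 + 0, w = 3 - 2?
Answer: 577600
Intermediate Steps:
w = 1
I = 0
J(y) = 0
V(p) = 2*p*(1 + p) (V(p) = (p + p)*(1 + p) = (2*p)*(1 + p) = 2*p*(1 + p))
(J(-21) + V(19))² = (0 + 2*19*(1 + 19))² = (0 + 2*19*20)² = (0 + 760)² = 760² = 577600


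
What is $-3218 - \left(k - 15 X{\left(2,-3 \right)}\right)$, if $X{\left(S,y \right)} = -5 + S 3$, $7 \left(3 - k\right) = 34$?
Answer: $- \frac{22408}{7} \approx -3201.1$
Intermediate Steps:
$k = - \frac{13}{7}$ ($k = 3 - \frac{34}{7} = - \frac{13}{7} \approx -1.8571$)
$X{\left(S,y \right)} = -5 + 3 S$
$-3218 - \left(k - 15 X{\left(2,-3 \right)}\right) = -3218 - \left(- \frac{13}{7} - 15 \left(-5 + 3 \cdot 2\right)\right) = -3218 - \left(- \frac{13}{7} - 15 \left(-5 + 6\right)\right) = -3218 - \left(- \frac{13}{7} - 15\right) = -3218 - - \frac{118}{7} = -3218 + \frac{118}{7} = - \frac{22408}{7}$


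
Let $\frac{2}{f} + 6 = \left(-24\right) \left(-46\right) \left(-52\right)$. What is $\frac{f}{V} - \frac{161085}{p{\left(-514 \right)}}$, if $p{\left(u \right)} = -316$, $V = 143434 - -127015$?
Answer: $\frac{1250628411575339}{2453354303988} \approx 509.76$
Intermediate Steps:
$V = 270449$ ($V = 143434 + 127015 = 270449$)
$f = - \frac{1}{28707}$ ($f = \frac{2}{-6 + \left(-24\right) \left(-46\right) \left(-52\right)} = \frac{2}{-6 + 1104 \left(-52\right)} = \frac{2}{-6 - 57408} = \frac{2}{-57414} = 2 \left(- \frac{1}{57414}\right) = - \frac{1}{28707} \approx -3.4835 \cdot 10^{-5}$)
$\frac{f}{V} - \frac{161085}{p{\left(-514 \right)}} = - \frac{1}{28707 \cdot 270449} - \frac{161085}{-316} = \left(- \frac{1}{28707}\right) \frac{1}{270449} - - \frac{161085}{316} = - \frac{1}{7763779443} + \frac{161085}{316} = \frac{1250628411575339}{2453354303988}$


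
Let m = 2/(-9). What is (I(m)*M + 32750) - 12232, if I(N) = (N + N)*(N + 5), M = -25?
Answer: 1666258/81 ≈ 20571.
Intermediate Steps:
m = -2/9 (m = 2*(-⅑) = -2/9 ≈ -0.22222)
I(N) = 2*N*(5 + N) (I(N) = (2*N)*(5 + N) = 2*N*(5 + N))
(I(m)*M + 32750) - 12232 = ((2*(-2/9)*(5 - 2/9))*(-25) + 32750) - 12232 = ((2*(-2/9)*(43/9))*(-25) + 32750) - 12232 = (-172/81*(-25) + 32750) - 12232 = (4300/81 + 32750) - 12232 = 2657050/81 - 12232 = 1666258/81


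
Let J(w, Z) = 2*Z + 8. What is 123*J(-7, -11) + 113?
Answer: -1609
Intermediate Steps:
J(w, Z) = 8 + 2*Z
123*J(-7, -11) + 113 = 123*(8 + 2*(-11)) + 113 = 123*(8 - 22) + 113 = 123*(-14) + 113 = -1722 + 113 = -1609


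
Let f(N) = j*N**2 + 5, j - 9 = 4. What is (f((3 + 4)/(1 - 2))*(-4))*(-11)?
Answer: 28248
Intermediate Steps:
j = 13 (j = 9 + 4 = 13)
f(N) = 5 + 13*N**2 (f(N) = 13*N**2 + 5 = 5 + 13*N**2)
(f((3 + 4)/(1 - 2))*(-4))*(-11) = ((5 + 13*((3 + 4)/(1 - 2))**2)*(-4))*(-11) = ((5 + 13*(7/(-1))**2)*(-4))*(-11) = ((5 + 13*(7*(-1))**2)*(-4))*(-11) = ((5 + 13*(-7)**2)*(-4))*(-11) = ((5 + 13*49)*(-4))*(-11) = ((5 + 637)*(-4))*(-11) = (642*(-4))*(-11) = -2568*(-11) = 28248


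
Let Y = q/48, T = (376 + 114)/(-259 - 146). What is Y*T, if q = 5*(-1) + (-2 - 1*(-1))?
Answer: 49/324 ≈ 0.15123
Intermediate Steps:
q = -6 (q = -5 + (-2 + 1) = -5 - 1 = -6)
T = -98/81 (T = 490/(-405) = 490*(-1/405) = -98/81 ≈ -1.2099)
Y = -1/8 (Y = -6/48 = -6*1/48 = -1/8 ≈ -0.12500)
Y*T = -1/8*(-98/81) = 49/324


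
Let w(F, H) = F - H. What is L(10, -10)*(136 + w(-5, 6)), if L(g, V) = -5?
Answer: -625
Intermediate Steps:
L(10, -10)*(136 + w(-5, 6)) = -5*(136 + (-5 - 1*6)) = -5*(136 + (-5 - 6)) = -5*(136 - 11) = -5*125 = -625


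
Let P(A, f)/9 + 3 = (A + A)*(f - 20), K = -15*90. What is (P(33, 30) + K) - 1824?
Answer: 2739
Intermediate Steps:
K = -1350
P(A, f) = -27 + 18*A*(-20 + f) (P(A, f) = -27 + 9*((A + A)*(f - 20)) = -27 + 9*((2*A)*(-20 + f)) = -27 + 9*(2*A*(-20 + f)) = -27 + 18*A*(-20 + f))
(P(33, 30) + K) - 1824 = ((-27 - 360*33 + 18*33*30) - 1350) - 1824 = ((-27 - 11880 + 17820) - 1350) - 1824 = (5913 - 1350) - 1824 = 4563 - 1824 = 2739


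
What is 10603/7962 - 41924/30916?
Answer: -1499135/61538298 ≈ -0.024361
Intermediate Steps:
10603/7962 - 41924/30916 = 10603*(1/7962) - 41924*1/30916 = 10603/7962 - 10481/7729 = -1499135/61538298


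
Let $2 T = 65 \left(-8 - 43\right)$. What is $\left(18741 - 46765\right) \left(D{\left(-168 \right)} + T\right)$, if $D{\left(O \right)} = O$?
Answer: $51157812$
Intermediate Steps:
$T = - \frac{3315}{2}$ ($T = \frac{65 \left(-8 - 43\right)}{2} = \frac{65 \left(-51\right)}{2} = \frac{1}{2} \left(-3315\right) = - \frac{3315}{2} \approx -1657.5$)
$\left(18741 - 46765\right) \left(D{\left(-168 \right)} + T\right) = \left(18741 - 46765\right) \left(-168 - \frac{3315}{2}\right) = \left(-28024\right) \left(- \frac{3651}{2}\right) = 51157812$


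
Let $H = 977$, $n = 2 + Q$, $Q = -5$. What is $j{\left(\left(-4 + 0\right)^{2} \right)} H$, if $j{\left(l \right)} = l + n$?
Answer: $12701$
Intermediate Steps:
$n = -3$ ($n = 2 - 5 = -3$)
$j{\left(l \right)} = -3 + l$ ($j{\left(l \right)} = l - 3 = -3 + l$)
$j{\left(\left(-4 + 0\right)^{2} \right)} H = \left(-3 + \left(-4 + 0\right)^{2}\right) 977 = \left(-3 + \left(-4\right)^{2}\right) 977 = \left(-3 + 16\right) 977 = 13 \cdot 977 = 12701$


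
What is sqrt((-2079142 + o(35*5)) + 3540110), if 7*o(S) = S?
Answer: sqrt(1460993) ≈ 1208.7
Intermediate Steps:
o(S) = S/7
sqrt((-2079142 + o(35*5)) + 3540110) = sqrt((-2079142 + (35*5)/7) + 3540110) = sqrt((-2079142 + (1/7)*175) + 3540110) = sqrt((-2079142 + 25) + 3540110) = sqrt(-2079117 + 3540110) = sqrt(1460993)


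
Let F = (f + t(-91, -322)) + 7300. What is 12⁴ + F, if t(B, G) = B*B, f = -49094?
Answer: -12777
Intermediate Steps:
t(B, G) = B²
F = -33513 (F = (-49094 + (-91)²) + 7300 = (-49094 + 8281) + 7300 = -40813 + 7300 = -33513)
12⁴ + F = 12⁴ - 33513 = 20736 - 33513 = -12777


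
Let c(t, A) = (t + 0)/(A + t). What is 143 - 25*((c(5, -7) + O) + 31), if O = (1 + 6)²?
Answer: -3589/2 ≈ -1794.5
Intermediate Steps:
c(t, A) = t/(A + t)
O = 49 (O = 7² = 49)
143 - 25*((c(5, -7) + O) + 31) = 143 - 25*((5/(-7 + 5) + 49) + 31) = 143 - 25*((5/(-2) + 49) + 31) = 143 - 25*((5*(-½) + 49) + 31) = 143 - 25*((-5/2 + 49) + 31) = 143 - 25*(93/2 + 31) = 143 - 25*155/2 = 143 - 3875/2 = -3589/2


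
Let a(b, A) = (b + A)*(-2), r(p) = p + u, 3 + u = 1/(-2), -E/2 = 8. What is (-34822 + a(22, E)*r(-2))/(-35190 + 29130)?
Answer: 8689/1515 ≈ 5.7353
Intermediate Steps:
E = -16 (E = -2*8 = -16)
u = -7/2 (u = -3 + 1/(-2) = -3 + 1*(-½) = -3 - ½ = -7/2 ≈ -3.5000)
r(p) = -7/2 + p (r(p) = p - 7/2 = -7/2 + p)
a(b, A) = -2*A - 2*b (a(b, A) = (A + b)*(-2) = -2*A - 2*b)
(-34822 + a(22, E)*r(-2))/(-35190 + 29130) = (-34822 + (-2*(-16) - 2*22)*(-7/2 - 2))/(-35190 + 29130) = (-34822 + (32 - 44)*(-11/2))/(-6060) = (-34822 - 12*(-11/2))*(-1/6060) = (-34822 + 66)*(-1/6060) = -34756*(-1/6060) = 8689/1515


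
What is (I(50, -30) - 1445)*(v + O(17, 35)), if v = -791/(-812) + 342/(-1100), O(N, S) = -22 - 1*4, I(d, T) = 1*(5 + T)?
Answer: 118811721/3190 ≈ 37245.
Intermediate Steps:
I(d, T) = 5 + T
O(N, S) = -26 (O(N, S) = -22 - 4 = -26)
v = 21157/31900 (v = -791*(-1/812) + 342*(-1/1100) = 113/116 - 171/550 = 21157/31900 ≈ 0.66323)
(I(50, -30) - 1445)*(v + O(17, 35)) = ((5 - 30) - 1445)*(21157/31900 - 26) = (-25 - 1445)*(-808243/31900) = -1470*(-808243/31900) = 118811721/3190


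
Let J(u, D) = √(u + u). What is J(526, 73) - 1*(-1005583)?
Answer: 1005583 + 2*√263 ≈ 1.0056e+6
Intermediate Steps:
J(u, D) = √2*√u (J(u, D) = √(2*u) = √2*√u)
J(526, 73) - 1*(-1005583) = √2*√526 - 1*(-1005583) = 2*√263 + 1005583 = 1005583 + 2*√263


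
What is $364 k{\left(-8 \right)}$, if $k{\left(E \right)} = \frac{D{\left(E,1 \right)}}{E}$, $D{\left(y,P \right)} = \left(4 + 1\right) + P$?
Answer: $-273$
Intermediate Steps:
$D{\left(y,P \right)} = 5 + P$
$k{\left(E \right)} = \frac{6}{E}$ ($k{\left(E \right)} = \frac{5 + 1}{E} = \frac{6}{E}$)
$364 k{\left(-8 \right)} = 364 \frac{6}{-8} = 364 \cdot 6 \left(- \frac{1}{8}\right) = 364 \left(- \frac{3}{4}\right) = -273$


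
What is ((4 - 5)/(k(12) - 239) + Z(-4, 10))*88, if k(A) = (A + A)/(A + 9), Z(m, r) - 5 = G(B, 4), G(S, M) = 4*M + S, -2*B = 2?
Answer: 2931016/1665 ≈ 1760.4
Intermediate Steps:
B = -1 (B = -½*2 = -1)
G(S, M) = S + 4*M
Z(m, r) = 20 (Z(m, r) = 5 + (-1 + 4*4) = 5 + (-1 + 16) = 5 + 15 = 20)
k(A) = 2*A/(9 + A) (k(A) = (2*A)/(9 + A) = 2*A/(9 + A))
((4 - 5)/(k(12) - 239) + Z(-4, 10))*88 = ((4 - 5)/(2*12/(9 + 12) - 239) + 20)*88 = (-1/(2*12/21 - 239) + 20)*88 = (-1/(2*12*(1/21) - 239) + 20)*88 = (-1/(8/7 - 239) + 20)*88 = (-1/(-1665/7) + 20)*88 = (-1*(-7/1665) + 20)*88 = (7/1665 + 20)*88 = (33307/1665)*88 = 2931016/1665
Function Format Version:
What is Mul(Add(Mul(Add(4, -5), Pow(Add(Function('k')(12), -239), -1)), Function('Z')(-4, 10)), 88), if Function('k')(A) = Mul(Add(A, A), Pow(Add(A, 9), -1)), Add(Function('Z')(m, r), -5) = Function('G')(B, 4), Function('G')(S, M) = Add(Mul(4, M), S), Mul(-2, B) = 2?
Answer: Rational(2931016, 1665) ≈ 1760.4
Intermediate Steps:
B = -1 (B = Mul(Rational(-1, 2), 2) = -1)
Function('G')(S, M) = Add(S, Mul(4, M))
Function('Z')(m, r) = 20 (Function('Z')(m, r) = Add(5, Add(-1, Mul(4, 4))) = Add(5, Add(-1, 16)) = Add(5, 15) = 20)
Function('k')(A) = Mul(2, A, Pow(Add(9, A), -1)) (Function('k')(A) = Mul(Mul(2, A), Pow(Add(9, A), -1)) = Mul(2, A, Pow(Add(9, A), -1)))
Mul(Add(Mul(Add(4, -5), Pow(Add(Function('k')(12), -239), -1)), Function('Z')(-4, 10)), 88) = Mul(Add(Mul(Add(4, -5), Pow(Add(Mul(2, 12, Pow(Add(9, 12), -1)), -239), -1)), 20), 88) = Mul(Add(Mul(-1, Pow(Add(Mul(2, 12, Pow(21, -1)), -239), -1)), 20), 88) = Mul(Add(Mul(-1, Pow(Add(Mul(2, 12, Rational(1, 21)), -239), -1)), 20), 88) = Mul(Add(Mul(-1, Pow(Add(Rational(8, 7), -239), -1)), 20), 88) = Mul(Add(Mul(-1, Pow(Rational(-1665, 7), -1)), 20), 88) = Mul(Add(Mul(-1, Rational(-7, 1665)), 20), 88) = Mul(Add(Rational(7, 1665), 20), 88) = Mul(Rational(33307, 1665), 88) = Rational(2931016, 1665)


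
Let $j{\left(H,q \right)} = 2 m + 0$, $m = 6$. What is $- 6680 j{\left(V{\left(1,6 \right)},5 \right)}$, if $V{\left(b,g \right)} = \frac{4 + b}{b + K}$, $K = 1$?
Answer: $-80160$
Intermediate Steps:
$V{\left(b,g \right)} = \frac{4 + b}{1 + b}$ ($V{\left(b,g \right)} = \frac{4 + b}{b + 1} = \frac{4 + b}{1 + b}$)
$j{\left(H,q \right)} = 12$ ($j{\left(H,q \right)} = 2 \cdot 6 + 0 = 12 + 0 = 12$)
$- 6680 j{\left(V{\left(1,6 \right)},5 \right)} = \left(-6680\right) 12 = -80160$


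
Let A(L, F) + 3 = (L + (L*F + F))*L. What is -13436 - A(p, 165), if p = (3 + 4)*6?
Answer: -313187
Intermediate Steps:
p = 42 (p = 7*6 = 42)
A(L, F) = -3 + L*(F + L + F*L) (A(L, F) = -3 + (L + (L*F + F))*L = -3 + (L + (F*L + F))*L = -3 + (L + (F + F*L))*L = -3 + (F + L + F*L)*L = -3 + L*(F + L + F*L))
-13436 - A(p, 165) = -13436 - (-3 + 42² + 165*42 + 165*42²) = -13436 - (-3 + 1764 + 6930 + 165*1764) = -13436 - (-3 + 1764 + 6930 + 291060) = -13436 - 1*299751 = -13436 - 299751 = -313187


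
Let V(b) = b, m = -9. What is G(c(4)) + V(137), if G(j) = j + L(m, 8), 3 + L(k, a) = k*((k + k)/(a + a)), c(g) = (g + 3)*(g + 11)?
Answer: 1993/8 ≈ 249.13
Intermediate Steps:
c(g) = (3 + g)*(11 + g)
L(k, a) = -3 + k**2/a (L(k, a) = -3 + k*((k + k)/(a + a)) = -3 + k*((2*k)/((2*a))) = -3 + k*((2*k)*(1/(2*a))) = -3 + k*(k/a) = -3 + k**2/a)
G(j) = 57/8 + j (G(j) = j + (-3 + (-9)**2/8) = j + (-3 + (1/8)*81) = j + (-3 + 81/8) = j + 57/8 = 57/8 + j)
G(c(4)) + V(137) = (57/8 + (33 + 4**2 + 14*4)) + 137 = (57/8 + (33 + 16 + 56)) + 137 = (57/8 + 105) + 137 = 897/8 + 137 = 1993/8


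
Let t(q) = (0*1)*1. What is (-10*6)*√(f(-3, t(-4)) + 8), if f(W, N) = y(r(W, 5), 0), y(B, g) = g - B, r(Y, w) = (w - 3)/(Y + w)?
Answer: -60*√7 ≈ -158.75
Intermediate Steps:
t(q) = 0 (t(q) = 0*1 = 0)
r(Y, w) = (-3 + w)/(Y + w)
f(W, N) = -2/(5 + W) (f(W, N) = 0 - (-3 + 5)/(W + 5) = 0 - 2/(5 + W) = -2/(5 + W))
(-10*6)*√(f(-3, t(-4)) + 8) = (-10*6)*√(-2/(5 - 3) + 8) = -60*√(-2/2 + 8) = -60*√(-2*½ + 8) = -60*√(-1 + 8) = -60*√7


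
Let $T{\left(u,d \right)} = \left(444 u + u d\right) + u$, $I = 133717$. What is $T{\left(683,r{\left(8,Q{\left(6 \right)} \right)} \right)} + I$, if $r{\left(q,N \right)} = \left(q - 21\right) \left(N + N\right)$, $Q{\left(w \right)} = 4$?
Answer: $366620$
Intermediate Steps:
$r{\left(q,N \right)} = 2 N \left(-21 + q\right)$ ($r{\left(q,N \right)} = \left(-21 + q\right) 2 N = 2 N \left(-21 + q\right)$)
$T{\left(u,d \right)} = 445 u + d u$ ($T{\left(u,d \right)} = \left(444 u + d u\right) + u = 445 u + d u$)
$T{\left(683,r{\left(8,Q{\left(6 \right)} \right)} \right)} + I = 683 \left(445 + 2 \cdot 4 \left(-21 + 8\right)\right) + 133717 = 683 \left(445 + 2 \cdot 4 \left(-13\right)\right) + 133717 = 683 \left(445 - 104\right) + 133717 = 683 \cdot 341 + 133717 = 232903 + 133717 = 366620$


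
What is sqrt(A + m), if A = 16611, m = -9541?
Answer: sqrt(7070) ≈ 84.083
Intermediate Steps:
sqrt(A + m) = sqrt(16611 - 9541) = sqrt(7070)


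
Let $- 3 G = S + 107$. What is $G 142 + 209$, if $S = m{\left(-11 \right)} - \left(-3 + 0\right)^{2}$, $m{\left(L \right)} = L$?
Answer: $-3909$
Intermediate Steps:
$S = -20$ ($S = -11 - \left(-3 + 0\right)^{2} = -11 - \left(-3\right)^{2} = -11 - 9 = -20$)
$G = -29$ ($G = - \frac{-20 + 107}{3} = \left(- \frac{1}{3}\right) 87 = -29$)
$G 142 + 209 = \left(-29\right) 142 + 209 = -4118 + 209 = -3909$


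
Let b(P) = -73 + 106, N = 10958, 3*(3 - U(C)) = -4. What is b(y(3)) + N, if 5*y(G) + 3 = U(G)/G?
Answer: 10991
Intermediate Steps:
U(C) = 13/3 (U(C) = 3 - 1/3*(-4) = 3 + 4/3 = 13/3)
y(G) = -3/5 + 13/(15*G) (y(G) = -3/5 + (13/(3*G))/5 = -3/5 + 13/(15*G))
b(P) = 33
b(y(3)) + N = 33 + 10958 = 10991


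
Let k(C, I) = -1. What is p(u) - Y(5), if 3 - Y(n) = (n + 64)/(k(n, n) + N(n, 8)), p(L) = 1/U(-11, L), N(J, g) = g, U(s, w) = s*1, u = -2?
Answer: 521/77 ≈ 6.7662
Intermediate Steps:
U(s, w) = s
p(L) = -1/11 (p(L) = 1/(-11) = -1/11)
Y(n) = -43/7 - n/7 (Y(n) = 3 - (n + 64)/(-1 + 8) = 3 - (64 + n)/7 = 3 - (64/7 + n/7) = 3 + (-64/7 - n/7) = -43/7 - n/7)
p(u) - Y(5) = -1/11 - (-43/7 - ⅐*5) = -1/11 - (-43/7 - 5/7) = -1/11 - 1*(-48/7) = -1/11 + 48/7 = 521/77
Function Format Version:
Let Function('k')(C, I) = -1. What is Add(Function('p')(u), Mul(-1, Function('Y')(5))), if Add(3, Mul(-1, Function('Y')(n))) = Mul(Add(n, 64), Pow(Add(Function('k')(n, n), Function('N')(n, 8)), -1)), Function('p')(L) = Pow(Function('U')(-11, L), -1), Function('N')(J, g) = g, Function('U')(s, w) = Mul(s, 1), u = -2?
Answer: Rational(521, 77) ≈ 6.7662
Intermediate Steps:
Function('U')(s, w) = s
Function('p')(L) = Rational(-1, 11) (Function('p')(L) = Pow(-11, -1) = Rational(-1, 11))
Function('Y')(n) = Add(Rational(-43, 7), Mul(Rational(-1, 7), n)) (Function('Y')(n) = Add(3, Mul(-1, Mul(Add(n, 64), Pow(Add(-1, 8), -1)))) = Add(3, Mul(-1, Mul(Add(64, n), Pow(7, -1)))) = Add(3, Mul(-1, Mul(Add(64, n), Rational(1, 7)))) = Add(3, Mul(-1, Add(Rational(64, 7), Mul(Rational(1, 7), n)))) = Add(3, Add(Rational(-64, 7), Mul(Rational(-1, 7), n))) = Add(Rational(-43, 7), Mul(Rational(-1, 7), n)))
Add(Function('p')(u), Mul(-1, Function('Y')(5))) = Add(Rational(-1, 11), Mul(-1, Add(Rational(-43, 7), Mul(Rational(-1, 7), 5)))) = Add(Rational(-1, 11), Mul(-1, Add(Rational(-43, 7), Rational(-5, 7)))) = Add(Rational(-1, 11), Mul(-1, Rational(-48, 7))) = Add(Rational(-1, 11), Rational(48, 7)) = Rational(521, 77)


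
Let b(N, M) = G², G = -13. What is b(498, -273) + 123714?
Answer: 123883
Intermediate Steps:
b(N, M) = 169 (b(N, M) = (-13)² = 169)
b(498, -273) + 123714 = 169 + 123714 = 123883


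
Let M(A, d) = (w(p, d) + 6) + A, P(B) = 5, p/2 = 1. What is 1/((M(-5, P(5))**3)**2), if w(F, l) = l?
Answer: 1/46656 ≈ 2.1433e-5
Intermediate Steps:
p = 2 (p = 2*1 = 2)
M(A, d) = 6 + A + d (M(A, d) = (d + 6) + A = (6 + d) + A = 6 + A + d)
1/((M(-5, P(5))**3)**2) = 1/(((6 - 5 + 5)**3)**2) = 1/((6**3)**2) = 1/(216**2) = 1/46656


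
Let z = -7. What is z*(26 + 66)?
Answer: -644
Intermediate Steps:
z*(26 + 66) = -7*(26 + 66) = -7*92 = -644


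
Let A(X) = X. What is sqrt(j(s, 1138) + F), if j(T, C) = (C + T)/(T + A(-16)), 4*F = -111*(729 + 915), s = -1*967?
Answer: 3*I*sqrt(4898137618)/983 ≈ 213.59*I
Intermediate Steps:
s = -967
F = -45621 (F = (-111*(729 + 915))/4 = (-111*1644)/4 = (1/4)*(-182484) = -45621)
j(T, C) = (C + T)/(-16 + T) (j(T, C) = (C + T)/(T - 16) = (C + T)/(-16 + T))
sqrt(j(s, 1138) + F) = sqrt((1138 - 967)/(-16 - 967) - 45621) = sqrt(171/(-983) - 45621) = sqrt(-1/983*171 - 45621) = sqrt(-171/983 - 45621) = sqrt(-44845614/983) = 3*I*sqrt(4898137618)/983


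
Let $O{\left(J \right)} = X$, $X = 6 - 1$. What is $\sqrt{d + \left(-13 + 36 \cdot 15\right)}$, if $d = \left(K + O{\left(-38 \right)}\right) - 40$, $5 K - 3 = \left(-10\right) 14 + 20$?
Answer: $\frac{\sqrt{11715}}{5} \approx 21.647$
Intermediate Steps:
$X = 5$
$O{\left(J \right)} = 5$
$K = - \frac{117}{5}$ ($K = \frac{3}{5} + \frac{\left(-10\right) 14 + 20}{5} = \frac{3}{5} + \frac{-140 + 20}{5} = \frac{3}{5} + \frac{1}{5} \left(-120\right) = \frac{3}{5} - 24 = - \frac{117}{5} \approx -23.4$)
$d = - \frac{292}{5}$ ($d = \left(- \frac{117}{5} + 5\right) - 40 = - \frac{92}{5} - 40 = - \frac{292}{5} \approx -58.4$)
$\sqrt{d + \left(-13 + 36 \cdot 15\right)} = \sqrt{- \frac{292}{5} + \left(-13 + 36 \cdot 15\right)} = \sqrt{- \frac{292}{5} + \left(-13 + 540\right)} = \sqrt{- \frac{292}{5} + 527} = \sqrt{\frac{2343}{5}} = \frac{\sqrt{11715}}{5}$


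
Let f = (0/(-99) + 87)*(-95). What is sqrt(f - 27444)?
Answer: I*sqrt(35709) ≈ 188.97*I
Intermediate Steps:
f = -8265 (f = (0*(-1/99) + 87)*(-95) = (0 + 87)*(-95) = 87*(-95) = -8265)
sqrt(f - 27444) = sqrt(-8265 - 27444) = sqrt(-35709) = I*sqrt(35709)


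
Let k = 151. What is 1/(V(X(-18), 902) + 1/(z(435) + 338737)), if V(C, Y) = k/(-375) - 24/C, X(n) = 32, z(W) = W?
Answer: -63594750/73303361 ≈ -0.86756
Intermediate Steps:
V(C, Y) = -151/375 - 24/C (V(C, Y) = 151/(-375) - 24/C = 151*(-1/375) - 24/C = -151/375 - 24/C)
1/(V(X(-18), 902) + 1/(z(435) + 338737)) = 1/((-151/375 - 24/32) + 1/(435 + 338737)) = 1/((-151/375 - 24*1/32) + 1/339172) = 1/((-151/375 - 3/4) + 1/339172) = 1/(-1729/1500 + 1/339172) = 1/(-73303361/63594750) = -63594750/73303361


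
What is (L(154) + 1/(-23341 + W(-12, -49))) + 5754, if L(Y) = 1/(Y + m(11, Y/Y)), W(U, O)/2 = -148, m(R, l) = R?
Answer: 2493469738/433345 ≈ 5754.0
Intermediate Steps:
W(U, O) = -296 (W(U, O) = 2*(-148) = -296)
L(Y) = 1/(11 + Y) (L(Y) = 1/(Y + 11) = 1/(11 + Y))
(L(154) + 1/(-23341 + W(-12, -49))) + 5754 = (1/(11 + 154) + 1/(-23341 - 296)) + 5754 = (1/165 + 1/(-23637)) + 5754 = (1/165 - 1/23637) + 5754 = 2608/433345 + 5754 = 2493469738/433345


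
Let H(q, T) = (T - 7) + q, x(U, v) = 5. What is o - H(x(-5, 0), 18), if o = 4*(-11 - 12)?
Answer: -108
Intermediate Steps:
H(q, T) = -7 + T + q (H(q, T) = (-7 + T) + q = -7 + T + q)
o = -92 (o = 4*(-23) = -92)
o - H(x(-5, 0), 18) = -92 - (-7 + 18 + 5) = -92 - 1*16 = -92 - 16 = -108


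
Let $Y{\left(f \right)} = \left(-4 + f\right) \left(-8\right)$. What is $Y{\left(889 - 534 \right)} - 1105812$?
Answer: $-1108620$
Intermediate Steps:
$Y{\left(f \right)} = 32 - 8 f$
$Y{\left(889 - 534 \right)} - 1105812 = \left(32 - 8 \left(889 - 534\right)\right) - 1105812 = \left(32 - 2840\right) - 1105812 = -2808 - 1105812 = -1108620$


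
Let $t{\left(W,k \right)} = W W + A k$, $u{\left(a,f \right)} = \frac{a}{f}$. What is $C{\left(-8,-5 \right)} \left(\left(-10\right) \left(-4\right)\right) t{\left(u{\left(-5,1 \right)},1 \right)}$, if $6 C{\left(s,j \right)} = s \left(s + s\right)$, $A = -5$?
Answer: $\frac{51200}{3} \approx 17067.0$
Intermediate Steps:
$C{\left(s,j \right)} = \frac{s^{2}}{3}$ ($C{\left(s,j \right)} = \frac{s \left(s + s\right)}{6} = \frac{s 2 s}{6} = \frac{2 s^{2}}{6} = \frac{s^{2}}{3}$)
$t{\left(W,k \right)} = W^{2} - 5 k$ ($t{\left(W,k \right)} = W W - 5 k = W^{2} - 5 k$)
$C{\left(-8,-5 \right)} \left(\left(-10\right) \left(-4\right)\right) t{\left(u{\left(-5,1 \right)},1 \right)} = \frac{\left(-8\right)^{2}}{3} \left(\left(-10\right) \left(-4\right)\right) \left(\left(- \frac{5}{1}\right)^{2} - 5\right) = \frac{1}{3} \cdot 64 \cdot 40 \left(\left(\left(-5\right) 1\right)^{2} - 5\right) = \frac{64}{3} \cdot 40 \left(\left(-5\right)^{2} - 5\right) = \frac{2560 \left(25 - 5\right)}{3} = \frac{2560}{3} \cdot 20 = \frac{51200}{3}$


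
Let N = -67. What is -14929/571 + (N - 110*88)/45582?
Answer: -228686405/8675774 ≈ -26.359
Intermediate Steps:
-14929/571 + (N - 110*88)/45582 = -14929/571 + (-67 - 110*88)/45582 = -14929*1/571 + (-67 - 9680)*(1/45582) = -14929/571 - 9747*1/45582 = -14929/571 - 3249/15194 = -228686405/8675774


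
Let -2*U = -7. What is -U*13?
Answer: -91/2 ≈ -45.500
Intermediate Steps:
U = 7/2 (U = -½*(-7) = 7/2 ≈ 3.5000)
-U*13 = -1*7/2*13 = -7/2*13 = -91/2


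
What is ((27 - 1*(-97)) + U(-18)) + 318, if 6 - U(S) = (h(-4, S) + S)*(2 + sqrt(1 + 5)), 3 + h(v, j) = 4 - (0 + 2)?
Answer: 486 + 19*sqrt(6) ≈ 532.54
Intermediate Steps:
h(v, j) = -1 (h(v, j) = -3 + (4 - (0 + 2)) = -3 + (4 - 1*2) = -3 + (4 - 2) = -3 + 2 = -1)
U(S) = 6 - (-1 + S)*(2 + sqrt(6)) (U(S) = 6 - (-1 + S)*(2 + sqrt(1 + 5)) = 6 - (-1 + S)*(2 + sqrt(6)))
((27 - 1*(-97)) + U(-18)) + 318 = ((27 - 1*(-97)) + (8 + sqrt(6) - 2*(-18) - 1*(-18)*sqrt(6))) + 318 = ((27 + 97) + (8 + sqrt(6) + 36 + 18*sqrt(6))) + 318 = (124 + (44 + 19*sqrt(6))) + 318 = (168 + 19*sqrt(6)) + 318 = 486 + 19*sqrt(6)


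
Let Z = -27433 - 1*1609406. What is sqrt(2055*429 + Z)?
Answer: 54*I*sqrt(259) ≈ 869.05*I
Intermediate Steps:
Z = -1636839 (Z = -27433 - 1609406 = -1636839)
sqrt(2055*429 + Z) = sqrt(2055*429 - 1636839) = sqrt(881595 - 1636839) = sqrt(-755244) = 54*I*sqrt(259)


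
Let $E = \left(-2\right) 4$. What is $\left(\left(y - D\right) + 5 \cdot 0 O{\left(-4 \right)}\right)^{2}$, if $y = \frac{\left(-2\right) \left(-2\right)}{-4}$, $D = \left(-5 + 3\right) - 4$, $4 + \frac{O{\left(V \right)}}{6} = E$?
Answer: $25$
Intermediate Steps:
$E = -8$
$O{\left(V \right)} = -72$ ($O{\left(V \right)} = -24 + 6 \left(-8\right) = -24 - 48 = -72$)
$D = -6$ ($D = -2 - 4 = -6$)
$y = -1$ ($y = 4 \left(- \frac{1}{4}\right) = -1$)
$\left(\left(y - D\right) + 5 \cdot 0 O{\left(-4 \right)}\right)^{2} = \left(\left(-1 - -6\right) + 5 \cdot 0 \left(-72\right)\right)^{2} = \left(\left(-1 + 6\right) + 0 \left(-72\right)\right)^{2} = \left(5 + 0\right)^{2} = 5^{2} = 25$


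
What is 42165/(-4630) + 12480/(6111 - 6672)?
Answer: -5429131/173162 ≈ -31.353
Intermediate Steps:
42165/(-4630) + 12480/(6111 - 6672) = 42165*(-1/4630) + 12480/(-561) = -8433/926 + 12480*(-1/561) = -8433/926 - 4160/187 = -5429131/173162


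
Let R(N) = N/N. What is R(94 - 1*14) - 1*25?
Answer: -24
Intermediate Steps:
R(N) = 1
R(94 - 1*14) - 1*25 = 1 - 1*25 = 1 - 25 = -24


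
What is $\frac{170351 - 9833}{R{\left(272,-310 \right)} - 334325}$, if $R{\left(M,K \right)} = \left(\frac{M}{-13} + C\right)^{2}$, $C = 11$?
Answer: $- \frac{13563771}{28242142} \approx -0.48027$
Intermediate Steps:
$R{\left(M,K \right)} = \left(11 - \frac{M}{13}\right)^{2}$ ($R{\left(M,K \right)} = \left(\frac{M}{-13} + 11\right)^{2} = \left(M \left(- \frac{1}{13}\right) + 11\right)^{2} = \left(- \frac{M}{13} + 11\right)^{2} = \left(11 - \frac{M}{13}\right)^{2}$)
$\frac{170351 - 9833}{R{\left(272,-310 \right)} - 334325} = \frac{170351 - 9833}{\frac{\left(-143 + 272\right)^{2}}{169} - 334325} = \frac{160518}{\frac{129^{2}}{169} - 334325} = \frac{160518}{\frac{1}{169} \cdot 16641 - 334325} = \frac{160518}{\frac{16641}{169} - 334325} = \frac{160518}{- \frac{56484284}{169}} = 160518 \left(- \frac{169}{56484284}\right) = - \frac{13563771}{28242142}$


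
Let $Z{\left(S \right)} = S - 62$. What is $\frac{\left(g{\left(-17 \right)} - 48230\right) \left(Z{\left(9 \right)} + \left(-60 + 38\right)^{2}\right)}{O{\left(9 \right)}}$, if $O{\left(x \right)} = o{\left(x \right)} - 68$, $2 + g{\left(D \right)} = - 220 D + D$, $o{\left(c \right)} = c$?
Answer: $\frac{19183379}{59} \approx 3.2514 \cdot 10^{5}$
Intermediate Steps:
$Z{\left(S \right)} = -62 + S$
$g{\left(D \right)} = -2 - 219 D$ ($g{\left(D \right)} = -2 + \left(- 220 D + D\right) = -2 - 219 D$)
$O{\left(x \right)} = -68 + x$ ($O{\left(x \right)} = x - 68 = -68 + x$)
$\frac{\left(g{\left(-17 \right)} - 48230\right) \left(Z{\left(9 \right)} + \left(-60 + 38\right)^{2}\right)}{O{\left(9 \right)}} = \frac{\left(\left(-2 - -3723\right) - 48230\right) \left(\left(-62 + 9\right) + \left(-60 + 38\right)^{2}\right)}{-68 + 9} = \frac{\left(\left(-2 + 3723\right) - 48230\right) \left(-53 + \left(-22\right)^{2}\right)}{-59} = \left(3721 - 48230\right) \left(-53 + 484\right) \left(- \frac{1}{59}\right) = \left(-44509\right) 431 \left(- \frac{1}{59}\right) = \left(-19183379\right) \left(- \frac{1}{59}\right) = \frac{19183379}{59}$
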